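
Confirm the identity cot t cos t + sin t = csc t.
LHS = cos²t/sin t + sin t = (cos²t + sin²t)/sin t = 1/sin t = csc t = RHS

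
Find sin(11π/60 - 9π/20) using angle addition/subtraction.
sin(11π/60 - 9π/20) = sin 11π/60 cos 9π/20 - cos 11π/60 sin 9π/20 = -0.7431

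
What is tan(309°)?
tan(309°) = -1.235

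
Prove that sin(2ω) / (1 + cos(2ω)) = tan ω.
LHS = 2 sin ω cos ω / (2cos²ω) = sin ω/cos ω = tan ω = RHS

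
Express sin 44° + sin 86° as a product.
sin 44° + sin 86° = 2 sin(65°) cos(-21°)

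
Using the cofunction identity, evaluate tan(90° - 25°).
tan(90° - 25°) = cot(25°) = 2.145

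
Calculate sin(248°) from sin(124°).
sin(248°) = 2 sin 124° cos 124° = -0.9272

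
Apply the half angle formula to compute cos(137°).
cos(137°) = -√((1 + cos 274°)/2) = -0.7314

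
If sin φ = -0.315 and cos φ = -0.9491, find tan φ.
tan φ = sin φ / cos φ = 0.3319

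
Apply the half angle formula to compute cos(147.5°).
cos(147.5°) = -√((1 + cos 295°)/2) = -0.8434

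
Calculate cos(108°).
cos(108°) = -0.309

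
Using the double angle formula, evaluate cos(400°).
cos(400°) = cos²200° - sin²200° = 0.766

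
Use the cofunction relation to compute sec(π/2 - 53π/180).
sec(π/2 - 53π/180) = csc(53π/180) = 1.252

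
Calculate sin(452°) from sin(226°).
sin(452°) = 2 sin 226° cos 226° = 0.9994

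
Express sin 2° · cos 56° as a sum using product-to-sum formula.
sin 2° cos 56° = (1/2)[sin(2°+56°) + sin(2°-56°)]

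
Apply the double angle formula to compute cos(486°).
cos(486°) = 2cos²243° - 1 = -0.5878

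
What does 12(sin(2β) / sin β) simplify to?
12(sin(2β) / sin β) = 12(2 cos β) (using Double angle)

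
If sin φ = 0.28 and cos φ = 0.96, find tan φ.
tan φ = sin φ / cos φ = 0.2917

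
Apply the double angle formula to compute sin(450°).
sin(450°) = 2 sin 225° cos 225° = 1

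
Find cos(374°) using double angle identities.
cos(374°) = cos²187° - sin²187° = 0.9703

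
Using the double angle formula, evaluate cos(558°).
cos(558°) = cos²279° - sin²279° = -0.9511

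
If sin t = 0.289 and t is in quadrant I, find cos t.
cos t = 0.9573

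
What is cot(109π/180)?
cot(109π/180) = -0.3443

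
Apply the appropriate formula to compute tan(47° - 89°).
tan(47° - 89°) = (tan 47° - tan 89°)/(1 + tan 47° tan 89°) = -0.9004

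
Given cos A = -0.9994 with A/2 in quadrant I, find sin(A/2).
sin(A/2) = ±√((1 - cos A)/2); positive since A/2 ∈ QI, so sin(A/2) = 0.9998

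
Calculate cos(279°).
cos(279°) = 0.1564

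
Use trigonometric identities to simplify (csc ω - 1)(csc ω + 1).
(csc ω - 1)(csc ω + 1) = cot²ω (using Diff. of squares)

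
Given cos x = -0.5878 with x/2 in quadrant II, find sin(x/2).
sin(x/2) = ±√((1 - cos x)/2); positive since x/2 ∈ QII, so sin(x/2) = 0.891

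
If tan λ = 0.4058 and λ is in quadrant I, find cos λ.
cos λ = 0.9266 (using tan²λ + 1 = sec²λ)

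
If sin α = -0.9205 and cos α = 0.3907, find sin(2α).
sin(2α) = 2 sin α cos α = -0.7193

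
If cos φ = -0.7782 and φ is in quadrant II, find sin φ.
sin φ = 0.628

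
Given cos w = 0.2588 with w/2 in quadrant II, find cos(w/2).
cos(w/2) = ±√((1 + cos w)/2); negative since w/2 ∈ QII, so cos(w/2) = -0.7933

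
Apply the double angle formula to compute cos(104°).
cos(104°) = cos²52° - sin²52° = -0.2419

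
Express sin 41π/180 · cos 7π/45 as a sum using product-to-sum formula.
sin 41π/180 cos 7π/45 = (1/2)[sin(41π/180+7π/45) + sin(41π/180-7π/45)]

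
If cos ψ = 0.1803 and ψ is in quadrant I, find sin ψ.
sin ψ = 0.9836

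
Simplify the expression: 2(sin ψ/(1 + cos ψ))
2(sin ψ/(1 + cos ψ)) = 2(tan(ψ/2)) (using Half angle)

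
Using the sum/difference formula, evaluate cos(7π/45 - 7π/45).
cos(7π/45 - 7π/45) = cos 7π/45 cos 7π/45 + sin 7π/45 sin 7π/45 = 1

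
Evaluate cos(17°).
cos(17°) = 0.9563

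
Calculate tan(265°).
tan(265°) = 11.43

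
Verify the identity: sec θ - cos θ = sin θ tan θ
LHS = 1/cos θ - cos θ = (1 - cos²θ)/cos θ = sin²θ/cos θ = sin θ · (sin θ/cos θ) = sin θ tan θ = RHS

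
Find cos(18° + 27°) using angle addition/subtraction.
cos(18° + 27°) = cos 18° cos 27° - sin 18° sin 27° = √2/2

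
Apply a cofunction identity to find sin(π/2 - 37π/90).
sin(π/2 - 37π/90) = cos(37π/90) = 0.2756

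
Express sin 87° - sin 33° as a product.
sin 87° - sin 33° = 2 cos(60°) sin(27°)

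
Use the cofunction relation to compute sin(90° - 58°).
sin(90° - 58°) = cos(58°) = 0.5299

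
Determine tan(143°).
tan(143°) = -0.7536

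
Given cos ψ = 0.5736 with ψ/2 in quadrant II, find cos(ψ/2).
cos(ψ/2) = ±√((1 + cos ψ)/2); negative since ψ/2 ∈ QII, so cos(ψ/2) = -0.887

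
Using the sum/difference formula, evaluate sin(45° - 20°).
sin(45° - 20°) = sin 45° cos 20° - cos 45° sin 20° = 0.4226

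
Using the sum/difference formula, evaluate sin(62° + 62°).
sin(62° + 62°) = sin 62° cos 62° + cos 62° sin 62° = 0.829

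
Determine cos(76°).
cos(76°) = 0.2419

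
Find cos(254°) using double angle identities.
cos(254°) = cos²127° - sin²127° = -0.2756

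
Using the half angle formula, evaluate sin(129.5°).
sin(129.5°) = √((1 - cos 259°)/2) = 0.7716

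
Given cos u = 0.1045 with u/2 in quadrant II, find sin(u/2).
sin(u/2) = ±√((1 - cos u)/2); positive since u/2 ∈ QII, so sin(u/2) = 0.6691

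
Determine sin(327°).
sin(327°) = -0.5446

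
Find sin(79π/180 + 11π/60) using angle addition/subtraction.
sin(79π/180 + 11π/60) = sin 79π/180 cos 11π/60 + cos 79π/180 sin 11π/60 = 0.9272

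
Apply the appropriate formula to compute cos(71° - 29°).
cos(71° - 29°) = cos 71° cos 29° + sin 71° sin 29° = 0.7431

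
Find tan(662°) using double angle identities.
tan(662°) = 2 tan 331° / (1 - tan²331°) = -1.6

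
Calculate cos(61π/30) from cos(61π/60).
cos(61π/30) = cos²61π/60 - sin²61π/60 = 0.9945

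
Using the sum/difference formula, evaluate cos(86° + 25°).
cos(86° + 25°) = cos 86° cos 25° - sin 86° sin 25° = -0.3584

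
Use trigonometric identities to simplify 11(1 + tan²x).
11(1 + tan²x) = 11(sec²x) (using Pythagorean identity)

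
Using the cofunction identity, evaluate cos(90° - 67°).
cos(90° - 67°) = sin(67°) = 0.9205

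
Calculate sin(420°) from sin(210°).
sin(420°) = 2 sin 210° cos 210° = √3/2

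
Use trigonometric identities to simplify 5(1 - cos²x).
5(1 - cos²x) = 5(sin²x) (using Pythagorean identity)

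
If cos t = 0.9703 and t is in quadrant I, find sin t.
sin t = 0.2419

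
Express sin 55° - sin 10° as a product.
sin 55° - sin 10° = 2 cos(32.5°) sin(22.5°)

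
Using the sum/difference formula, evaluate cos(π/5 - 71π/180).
cos(π/5 - 71π/180) = cos π/5 cos 71π/180 + sin π/5 sin 71π/180 = 0.8192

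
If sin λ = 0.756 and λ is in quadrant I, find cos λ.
cos λ = 0.6546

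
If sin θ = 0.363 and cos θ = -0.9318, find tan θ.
tan θ = sin θ / cos θ = -0.3896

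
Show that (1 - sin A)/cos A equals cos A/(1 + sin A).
LHS = (1 - sin A)(1 + sin A) / (cos A(1 + sin A)) = (1 - sin²A) / (cos A(1 + sin A)) = cos²A / (cos A(1 + sin A)) = cos A/(1 + sin A) = RHS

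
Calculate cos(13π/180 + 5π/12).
cos(13π/180 + 5π/12) = cos 13π/180 cos 5π/12 - sin 13π/180 sin 5π/12 = 0.0349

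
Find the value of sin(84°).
sin(84°) = 0.9945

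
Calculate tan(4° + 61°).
tan(4° + 61°) = (tan 4° + tan 61°)/(1 - tan 4° tan 61°) = 2.145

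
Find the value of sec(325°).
sec(325°) = 1.221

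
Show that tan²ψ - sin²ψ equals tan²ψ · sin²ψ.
LHS = sin²ψ/cos²ψ - sin²ψ = sin²ψ(1/cos²ψ - 1) = sin²ψ · (1 - cos²ψ)/cos²ψ = sin²ψ · sin²ψ/cos²ψ = sin²ψ · tan²ψ = RHS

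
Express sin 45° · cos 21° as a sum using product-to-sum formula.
sin 45° cos 21° = (1/2)[sin(45°+21°) + sin(45°-21°)]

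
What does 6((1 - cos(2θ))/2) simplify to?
6((1 - cos(2θ))/2) = 6(sin²θ) (using Power reduction)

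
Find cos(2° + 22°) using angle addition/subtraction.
cos(2° + 22°) = cos 2° cos 22° - sin 2° sin 22° = 0.9135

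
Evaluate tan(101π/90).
tan(101π/90) = 0.404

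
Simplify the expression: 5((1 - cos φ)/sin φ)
5((1 - cos φ)/sin φ) = 5(tan(φ/2)) (using Half angle)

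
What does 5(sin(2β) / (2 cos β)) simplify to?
5(sin(2β) / (2 cos β)) = 5(sin β) (using Double angle)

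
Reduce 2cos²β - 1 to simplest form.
2cos²β - 1 = cos(2β) (using Double angle)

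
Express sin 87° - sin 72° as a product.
sin 87° - sin 72° = 2 cos(79.5°) sin(7.5°)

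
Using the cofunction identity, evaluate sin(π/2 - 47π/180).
sin(π/2 - 47π/180) = cos(47π/180) = 0.682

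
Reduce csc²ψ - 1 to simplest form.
csc²ψ - 1 = cot²ψ (using Pythagorean identity)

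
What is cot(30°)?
cot(30°) = √3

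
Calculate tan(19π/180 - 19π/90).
tan(19π/180 - 19π/90) = (tan 19π/180 - tan 19π/90)/(1 + tan 19π/180 tan 19π/90) = -0.3443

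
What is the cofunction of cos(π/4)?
cos(π/4) = sin(π/2 - π/4) = sin(π/4)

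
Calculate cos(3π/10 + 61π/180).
cos(3π/10 + 61π/180) = cos 3π/10 cos 61π/180 - sin 3π/10 sin 61π/180 = -0.4226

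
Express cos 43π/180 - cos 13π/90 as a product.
cos 43π/180 - cos 13π/90 = -2 sin(23π/120) sin(17π/360)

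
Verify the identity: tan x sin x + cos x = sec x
LHS = sin²x/cos x + cos x = (sin²x + cos²x)/cos x = 1/cos x = sec x = RHS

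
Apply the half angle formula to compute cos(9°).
cos(9°) = √((1 + cos 18°)/2) = 0.9877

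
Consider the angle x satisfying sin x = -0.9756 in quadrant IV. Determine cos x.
cos x = √(1 - sin²x) = 0.2196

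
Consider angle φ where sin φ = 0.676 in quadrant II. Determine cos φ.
cos φ = ±√(1 - sin²φ) = -0.7369 (negative in QII)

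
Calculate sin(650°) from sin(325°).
sin(650°) = 2 sin 325° cos 325° = -0.9397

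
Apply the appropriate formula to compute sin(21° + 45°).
sin(21° + 45°) = sin 21° cos 45° + cos 21° sin 45° = 0.9135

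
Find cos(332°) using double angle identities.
cos(332°) = cos²166° - sin²166° = 0.8829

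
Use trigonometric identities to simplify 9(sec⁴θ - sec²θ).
9(sec⁴θ - sec²θ) = 9(tan⁴θ + tan²θ) (using Pythagorean)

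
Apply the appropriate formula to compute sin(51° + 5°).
sin(51° + 5°) = sin 51° cos 5° + cos 51° sin 5° = 0.829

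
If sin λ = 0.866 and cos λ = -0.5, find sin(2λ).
sin(2λ) = 2 sin λ cos λ = -0.866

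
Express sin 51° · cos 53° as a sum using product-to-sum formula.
sin 51° cos 53° = (1/2)[sin(51°+53°) + sin(51°-53°)]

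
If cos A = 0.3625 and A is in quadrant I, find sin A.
sin A = 0.932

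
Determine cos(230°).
cos(230°) = -0.6428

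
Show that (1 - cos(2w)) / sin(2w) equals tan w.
LHS = 2sin²w / (2 sin w cos w) = sin w/cos w = tan w = RHS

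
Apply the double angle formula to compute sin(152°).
sin(152°) = 2 sin 76° cos 76° = 0.4695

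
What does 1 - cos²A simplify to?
1 - cos²A = sin²A (using Pythagorean identity)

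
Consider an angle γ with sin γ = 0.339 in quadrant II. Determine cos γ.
cos γ = ±√(1 - sin²γ) = -0.9408 (negative in QII)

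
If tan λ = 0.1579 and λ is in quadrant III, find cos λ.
cos λ = -0.9878 (using tan²λ + 1 = sec²λ)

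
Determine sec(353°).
sec(353°) = 1.008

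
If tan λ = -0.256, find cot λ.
cot λ = 1/tan λ = -3.906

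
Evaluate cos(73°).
cos(73°) = 0.2924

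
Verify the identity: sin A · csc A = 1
LHS = sin A · (1/sin A) = 1 = RHS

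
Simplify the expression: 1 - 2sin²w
1 - 2sin²w = cos(2w) (using Double angle)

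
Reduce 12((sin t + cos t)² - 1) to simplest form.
12((sin t + cos t)² - 1) = 12(sin(2t)) (using Pythagorean + double angle)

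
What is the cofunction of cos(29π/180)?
cos(29π/180) = sin(π/2 - 29π/180) = sin(61π/180)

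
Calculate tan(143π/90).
tan(143π/90) = -3.487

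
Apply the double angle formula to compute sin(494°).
sin(494°) = 2 sin 247° cos 247° = 0.7193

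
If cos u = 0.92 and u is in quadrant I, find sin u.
sin u = 0.3919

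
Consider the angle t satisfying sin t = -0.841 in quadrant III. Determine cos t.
cos t = ±√(1 - sin²t) = -0.541 (negative in QIII)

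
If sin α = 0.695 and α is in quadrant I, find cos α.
cos α = 0.719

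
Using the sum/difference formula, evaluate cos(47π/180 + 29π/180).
cos(47π/180 + 29π/180) = cos 47π/180 cos 29π/180 - sin 47π/180 sin 29π/180 = 0.2419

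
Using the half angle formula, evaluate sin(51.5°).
sin(51.5°) = √((1 - cos 103°)/2) = 0.7826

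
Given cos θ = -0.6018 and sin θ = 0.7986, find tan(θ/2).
tan(θ/2) = sin θ / (1 + cos θ) = 2.006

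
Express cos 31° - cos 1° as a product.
cos 31° - cos 1° = -2 sin(16°) sin(15°)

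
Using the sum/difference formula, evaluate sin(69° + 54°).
sin(69° + 54°) = sin 69° cos 54° + cos 69° sin 54° = 0.8387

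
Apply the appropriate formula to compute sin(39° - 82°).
sin(39° - 82°) = sin 39° cos 82° - cos 39° sin 82° = -0.682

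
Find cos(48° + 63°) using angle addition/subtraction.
cos(48° + 63°) = cos 48° cos 63° - sin 48° sin 63° = -0.3584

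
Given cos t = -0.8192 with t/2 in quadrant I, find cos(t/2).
cos(t/2) = ±√((1 + cos t)/2); positive since t/2 ∈ QI, so cos(t/2) = 0.3007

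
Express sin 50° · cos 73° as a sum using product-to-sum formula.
sin 50° cos 73° = (1/2)[sin(50°+73°) + sin(50°-73°)]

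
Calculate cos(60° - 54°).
cos(60° - 54°) = cos 60° cos 54° + sin 60° sin 54° = 0.9945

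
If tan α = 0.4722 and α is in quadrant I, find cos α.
cos α = 0.9043 (using tan²α + 1 = sec²α)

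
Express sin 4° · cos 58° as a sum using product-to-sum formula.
sin 4° cos 58° = (1/2)[sin(4°+58°) + sin(4°-58°)]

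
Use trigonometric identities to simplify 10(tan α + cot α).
10(tan α + cot α) = 10(sec α csc α) (using Quotient identities)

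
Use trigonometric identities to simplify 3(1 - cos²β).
3(1 - cos²β) = 3(sin²β) (using Pythagorean identity)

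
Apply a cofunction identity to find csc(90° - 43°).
csc(90° - 43°) = sec(43°) = 1.367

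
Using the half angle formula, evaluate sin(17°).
sin(17°) = √((1 - cos 34°)/2) = 0.2924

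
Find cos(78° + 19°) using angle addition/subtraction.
cos(78° + 19°) = cos 78° cos 19° - sin 78° sin 19° = -0.1219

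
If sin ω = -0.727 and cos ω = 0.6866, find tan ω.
tan ω = sin ω / cos ω = -1.059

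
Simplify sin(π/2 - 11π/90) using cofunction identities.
sin(π/2 - 11π/90) = cos(11π/90)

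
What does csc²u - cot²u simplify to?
csc²u - cot²u = 1 (using Pythagorean identity)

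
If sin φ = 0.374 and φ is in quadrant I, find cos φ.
cos φ = 0.9274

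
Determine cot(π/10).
cot(π/10) = 3.078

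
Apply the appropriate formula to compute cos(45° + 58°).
cos(45° + 58°) = cos 45° cos 58° - sin 45° sin 58° = -0.225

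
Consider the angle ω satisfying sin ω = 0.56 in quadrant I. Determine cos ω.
cos ω = √(1 - sin²ω) = 0.8285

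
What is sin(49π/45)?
sin(49π/45) = -0.2756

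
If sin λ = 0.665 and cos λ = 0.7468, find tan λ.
tan λ = sin λ / cos λ = 0.8905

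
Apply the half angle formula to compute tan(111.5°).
tan(111.5°) = sin 223° / (1 + cos 223°) = -2.539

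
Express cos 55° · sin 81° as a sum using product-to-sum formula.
cos 55° sin 81° = (1/2)[sin(55°+81°) - sin(55°-81°)]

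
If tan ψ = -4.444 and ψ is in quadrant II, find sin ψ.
sin ψ = 0.9756 (using tan²ψ + 1 = sec²ψ)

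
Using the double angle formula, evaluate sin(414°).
sin(414°) = 2 sin 207° cos 207° = 0.809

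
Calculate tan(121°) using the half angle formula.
tan(121°) = sin 242° / (1 + cos 242°) = -1.664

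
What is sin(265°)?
sin(265°) = -0.9962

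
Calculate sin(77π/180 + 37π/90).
sin(77π/180 + 37π/90) = sin 77π/180 cos 37π/90 + cos 77π/180 sin 37π/90 = 0.4848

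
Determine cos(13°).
cos(13°) = 0.9744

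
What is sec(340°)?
sec(340°) = 1.064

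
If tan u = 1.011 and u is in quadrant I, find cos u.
cos u = 0.7032 (using tan²u + 1 = sec²u)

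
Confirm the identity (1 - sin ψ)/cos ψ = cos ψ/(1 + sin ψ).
LHS = (1 - sin ψ)(1 + sin ψ) / (cos ψ(1 + sin ψ)) = (1 - sin²ψ) / (cos ψ(1 + sin ψ)) = cos²ψ / (cos ψ(1 + sin ψ)) = cos ψ/(1 + sin ψ) = RHS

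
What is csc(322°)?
csc(322°) = -1.624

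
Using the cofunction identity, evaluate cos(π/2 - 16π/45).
cos(π/2 - 16π/45) = sin(16π/45) = 0.8988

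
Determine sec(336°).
sec(336°) = 1.095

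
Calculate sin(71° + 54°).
sin(71° + 54°) = sin 71° cos 54° + cos 71° sin 54° = 0.8192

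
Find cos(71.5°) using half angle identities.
cos(71.5°) = √((1 + cos 143°)/2) = 0.3173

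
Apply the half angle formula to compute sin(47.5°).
sin(47.5°) = √((1 - cos 95°)/2) = 0.7373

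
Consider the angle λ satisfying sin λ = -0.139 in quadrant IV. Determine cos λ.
cos λ = √(1 - sin²λ) = 0.9903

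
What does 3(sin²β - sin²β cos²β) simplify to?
3(sin²β - sin²β cos²β) = 3(sin⁴β) (using Factoring)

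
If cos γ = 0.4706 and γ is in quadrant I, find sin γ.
sin γ = 0.8823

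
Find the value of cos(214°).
cos(214°) = -0.829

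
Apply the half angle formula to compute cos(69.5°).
cos(69.5°) = √((1 + cos 139°)/2) = 0.3502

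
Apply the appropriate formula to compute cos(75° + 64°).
cos(75° + 64°) = cos 75° cos 64° - sin 75° sin 64° = -0.7547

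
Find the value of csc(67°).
csc(67°) = 1.086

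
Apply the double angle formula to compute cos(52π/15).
cos(52π/15) = cos²26π/15 - sin²26π/15 = -0.1045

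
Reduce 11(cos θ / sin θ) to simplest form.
11(cos θ / sin θ) = 11(cot θ) (using Quotient identity)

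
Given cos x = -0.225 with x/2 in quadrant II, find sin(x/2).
sin(x/2) = ±√((1 - cos x)/2); positive since x/2 ∈ QII, so sin(x/2) = 0.7826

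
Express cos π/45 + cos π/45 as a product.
cos π/45 + cos π/45 = 2 cos(π/45) cos(0)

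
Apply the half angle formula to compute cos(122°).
cos(122°) = -√((1 + cos 244°)/2) = -0.5299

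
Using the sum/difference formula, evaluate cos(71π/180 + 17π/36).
cos(71π/180 + 17π/36) = cos 71π/180 cos 17π/36 - sin 71π/180 sin 17π/36 = -0.9135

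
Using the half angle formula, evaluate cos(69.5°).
cos(69.5°) = √((1 + cos 139°)/2) = 0.3502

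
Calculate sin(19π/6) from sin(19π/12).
sin(19π/6) = 2 sin 19π/12 cos 19π/12 = -1/2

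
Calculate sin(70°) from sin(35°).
sin(70°) = 2 sin 35° cos 35° = 0.9397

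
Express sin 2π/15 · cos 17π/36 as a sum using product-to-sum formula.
sin 2π/15 cos 17π/36 = (1/2)[sin(2π/15+17π/36) + sin(2π/15-17π/36)]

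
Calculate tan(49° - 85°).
tan(49° - 85°) = (tan 49° - tan 85°)/(1 + tan 49° tan 85°) = -0.7265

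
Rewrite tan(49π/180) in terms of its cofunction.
tan(49π/180) = cot(π/2 - 49π/180) = cot(41π/180)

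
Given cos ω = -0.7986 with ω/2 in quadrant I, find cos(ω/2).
cos(ω/2) = ±√((1 + cos ω)/2); positive since ω/2 ∈ QI, so cos(ω/2) = 0.3173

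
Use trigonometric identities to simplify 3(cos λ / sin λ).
3(cos λ / sin λ) = 3(cot λ) (using Quotient identity)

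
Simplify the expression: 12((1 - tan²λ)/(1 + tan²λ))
12((1 - tan²λ)/(1 + tan²λ)) = 12(cos(2λ)) (using Double angle)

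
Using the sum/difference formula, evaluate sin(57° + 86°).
sin(57° + 86°) = sin 57° cos 86° + cos 57° sin 86° = 0.6018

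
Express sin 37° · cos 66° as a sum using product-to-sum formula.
sin 37° cos 66° = (1/2)[sin(37°+66°) + sin(37°-66°)]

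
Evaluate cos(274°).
cos(274°) = 0.06976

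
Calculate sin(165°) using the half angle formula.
sin(165°) = √((1 - cos 330°)/2) = (√6-√2)/4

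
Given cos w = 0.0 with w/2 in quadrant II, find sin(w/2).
sin(w/2) = ±√((1 - cos w)/2); positive since w/2 ∈ QII, so sin(w/2) = √2/2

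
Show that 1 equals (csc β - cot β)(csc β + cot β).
RHS = csc²β - cot²β = (1 + cot²β) - cot²β = 1 = LHS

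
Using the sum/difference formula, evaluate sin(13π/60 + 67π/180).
sin(13π/60 + 67π/180) = sin 13π/60 cos 67π/180 + cos 13π/60 sin 67π/180 = 0.9613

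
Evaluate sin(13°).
sin(13°) = 0.225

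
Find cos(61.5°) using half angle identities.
cos(61.5°) = √((1 + cos 123°)/2) = 0.4772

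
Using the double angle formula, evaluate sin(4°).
sin(4°) = 2 sin 2° cos 2° = 0.06976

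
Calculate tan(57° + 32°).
tan(57° + 32°) = (tan 57° + tan 32°)/(1 - tan 57° tan 32°) = 57.29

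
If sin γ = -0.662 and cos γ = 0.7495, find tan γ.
tan γ = sin γ / cos γ = -0.8833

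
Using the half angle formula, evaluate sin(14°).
sin(14°) = √((1 - cos 28°)/2) = 0.2419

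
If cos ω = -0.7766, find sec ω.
sec ω = 1/cos ω = -1.288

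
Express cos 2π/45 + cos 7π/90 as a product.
cos 2π/45 + cos 7π/90 = 2 cos(11π/180) cos(-π/60)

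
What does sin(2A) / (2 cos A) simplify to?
sin(2A) / (2 cos A) = sin A (using Double angle)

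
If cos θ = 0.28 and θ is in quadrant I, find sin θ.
sin θ = 0.96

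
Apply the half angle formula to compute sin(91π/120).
sin(91π/120) = √((1 - cos 91π/60)/2) = 0.6884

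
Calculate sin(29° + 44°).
sin(29° + 44°) = sin 29° cos 44° + cos 29° sin 44° = 0.9563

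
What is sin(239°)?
sin(239°) = -0.8572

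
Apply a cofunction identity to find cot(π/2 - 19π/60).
cot(π/2 - 19π/60) = tan(19π/60) = 1.54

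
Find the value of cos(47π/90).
cos(47π/90) = -0.06976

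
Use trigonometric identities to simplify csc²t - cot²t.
csc²t - cot²t = 1 (using Pythagorean identity)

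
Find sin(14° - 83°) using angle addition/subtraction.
sin(14° - 83°) = sin 14° cos 83° - cos 14° sin 83° = -0.9336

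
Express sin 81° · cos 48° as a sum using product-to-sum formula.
sin 81° cos 48° = (1/2)[sin(81°+48°) + sin(81°-48°)]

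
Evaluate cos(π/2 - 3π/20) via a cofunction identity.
cos(π/2 - 3π/20) = sin(3π/20) = 0.454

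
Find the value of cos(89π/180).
cos(89π/180) = 0.01745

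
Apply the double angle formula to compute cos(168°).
cos(168°) = cos²84° - sin²84° = -0.9781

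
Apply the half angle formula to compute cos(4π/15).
cos(4π/15) = √((1 + cos 8π/15)/2) = 0.6691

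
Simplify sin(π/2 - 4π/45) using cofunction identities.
sin(π/2 - 4π/45) = cos(4π/45)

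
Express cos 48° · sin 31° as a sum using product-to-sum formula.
cos 48° sin 31° = (1/2)[sin(48°+31°) - sin(48°-31°)]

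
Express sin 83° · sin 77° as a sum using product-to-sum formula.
sin 83° sin 77° = (1/2)[cos(83°-77°) - cos(83°+77°)]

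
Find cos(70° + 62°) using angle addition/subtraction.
cos(70° + 62°) = cos 70° cos 62° - sin 70° sin 62° = -0.6691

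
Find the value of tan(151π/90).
tan(151π/90) = -1.6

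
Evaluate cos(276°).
cos(276°) = 0.1045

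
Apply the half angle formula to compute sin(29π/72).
sin(29π/72) = √((1 - cos 29π/36)/2) = 0.9537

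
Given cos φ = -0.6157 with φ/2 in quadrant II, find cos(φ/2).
cos(φ/2) = ±√((1 + cos φ)/2); negative since φ/2 ∈ QII, so cos(φ/2) = -0.4383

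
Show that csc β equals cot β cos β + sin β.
RHS = cos²β/sin β + sin β = (cos²β + sin²β)/sin β = 1/sin β = csc β = LHS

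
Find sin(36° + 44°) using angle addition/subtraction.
sin(36° + 44°) = sin 36° cos 44° + cos 36° sin 44° = 0.9848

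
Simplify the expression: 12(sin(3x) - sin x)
12(sin(3x) - sin x) = 12(2 cos(2x) sin x) (using Sum-to-product)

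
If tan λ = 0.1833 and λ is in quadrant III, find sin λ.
sin λ = -0.1803 (using tan²λ + 1 = sec²λ)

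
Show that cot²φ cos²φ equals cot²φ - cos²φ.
RHS = cos²φ/sin²φ - cos²φ = cos²φ(1/sin²φ - 1) = cos²φ · (1 - sin²φ)/sin²φ = cos²φ · cos²φ/sin²φ = cos²φ · cot²φ = LHS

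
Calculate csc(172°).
csc(172°) = 7.185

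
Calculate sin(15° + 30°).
sin(15° + 30°) = sin 15° cos 30° + cos 15° sin 30° = √2/2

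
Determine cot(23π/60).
cot(23π/60) = 0.3839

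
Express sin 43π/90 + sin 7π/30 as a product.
sin 43π/90 + sin 7π/30 = 2 sin(16π/45) cos(11π/90)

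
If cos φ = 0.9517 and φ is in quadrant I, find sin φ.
sin φ = 0.307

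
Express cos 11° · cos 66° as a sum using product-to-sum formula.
cos 11° cos 66° = (1/2)[cos(11°-66°) + cos(11°+66°)]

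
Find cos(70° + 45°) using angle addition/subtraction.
cos(70° + 45°) = cos 70° cos 45° - sin 70° sin 45° = -0.4226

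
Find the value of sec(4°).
sec(4°) = 1.002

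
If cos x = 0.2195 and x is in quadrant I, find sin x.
sin x = 0.9756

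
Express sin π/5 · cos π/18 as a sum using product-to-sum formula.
sin π/5 cos π/18 = (1/2)[sin(π/5+π/18) + sin(π/5-π/18)]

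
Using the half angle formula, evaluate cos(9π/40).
cos(9π/40) = √((1 + cos 9π/20)/2) = 0.7604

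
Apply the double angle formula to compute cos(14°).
cos(14°) = cos²7° - sin²7° = 0.9703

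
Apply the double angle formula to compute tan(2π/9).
tan(2π/9) = 2 tan π/9 / (1 - tan²π/9) = 0.8391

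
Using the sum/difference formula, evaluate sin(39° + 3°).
sin(39° + 3°) = sin 39° cos 3° + cos 39° sin 3° = 0.6691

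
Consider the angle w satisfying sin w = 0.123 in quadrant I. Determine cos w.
cos w = √(1 - sin²w) = 0.9924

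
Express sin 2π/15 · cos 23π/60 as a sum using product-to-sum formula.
sin 2π/15 cos 23π/60 = (1/2)[sin(2π/15+23π/60) + sin(2π/15-23π/60)]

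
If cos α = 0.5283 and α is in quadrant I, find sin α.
sin α = 0.8491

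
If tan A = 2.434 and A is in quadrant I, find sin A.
sin A = 0.925 (using tan²A + 1 = sec²A)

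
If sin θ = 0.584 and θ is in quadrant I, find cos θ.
cos θ = 0.8118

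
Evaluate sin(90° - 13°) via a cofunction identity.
sin(90° - 13°) = cos(13°) = 0.9744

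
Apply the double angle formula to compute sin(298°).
sin(298°) = 2 sin 149° cos 149° = -0.8829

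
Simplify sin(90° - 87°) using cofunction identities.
sin(90° - 87°) = cos(87°)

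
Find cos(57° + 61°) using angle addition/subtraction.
cos(57° + 61°) = cos 57° cos 61° - sin 57° sin 61° = -0.4695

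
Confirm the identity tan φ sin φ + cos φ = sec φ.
LHS = sin²φ/cos φ + cos φ = (sin²φ + cos²φ)/cos φ = 1/cos φ = sec φ = RHS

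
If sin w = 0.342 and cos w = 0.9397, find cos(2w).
cos(2w) = cos²w - sin²w = 0.7661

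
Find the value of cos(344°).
cos(344°) = 0.9613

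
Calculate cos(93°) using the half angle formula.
cos(93°) = -√((1 + cos 186°)/2) = -0.05234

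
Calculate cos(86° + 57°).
cos(86° + 57°) = cos 86° cos 57° - sin 86° sin 57° = -0.7986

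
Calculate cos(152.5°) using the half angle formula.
cos(152.5°) = -√((1 + cos 305°)/2) = -0.887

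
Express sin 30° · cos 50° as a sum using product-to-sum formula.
sin 30° cos 50° = (1/2)[sin(30°+50°) + sin(30°-50°)]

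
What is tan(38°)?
tan(38°) = 0.7813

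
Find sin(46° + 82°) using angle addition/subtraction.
sin(46° + 82°) = sin 46° cos 82° + cos 46° sin 82° = 0.788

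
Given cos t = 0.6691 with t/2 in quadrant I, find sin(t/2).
sin(t/2) = ±√((1 - cos t)/2); positive since t/2 ∈ QI, so sin(t/2) = 0.4068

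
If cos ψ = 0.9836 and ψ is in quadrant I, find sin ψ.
sin ψ = 0.1804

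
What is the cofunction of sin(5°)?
sin(5°) = cos(90° - 5°) = cos(85°)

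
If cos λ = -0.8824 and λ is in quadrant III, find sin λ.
sin λ = -0.4705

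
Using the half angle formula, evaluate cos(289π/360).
cos(289π/360) = -√((1 + cos 289π/180)/2) = -0.8141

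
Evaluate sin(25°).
sin(25°) = 0.4226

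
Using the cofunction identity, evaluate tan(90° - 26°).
tan(90° - 26°) = cot(26°) = 2.05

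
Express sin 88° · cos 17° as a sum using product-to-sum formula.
sin 88° cos 17° = (1/2)[sin(88°+17°) + sin(88°-17°)]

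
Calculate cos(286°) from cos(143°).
cos(286°) = cos²143° - sin²143° = 0.2756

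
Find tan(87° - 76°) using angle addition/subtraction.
tan(87° - 76°) = (tan 87° - tan 76°)/(1 + tan 87° tan 76°) = 0.1944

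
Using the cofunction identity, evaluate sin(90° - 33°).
sin(90° - 33°) = cos(33°) = 0.8387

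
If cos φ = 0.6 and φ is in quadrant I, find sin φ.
sin φ = 0.8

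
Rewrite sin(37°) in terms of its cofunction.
sin(37°) = cos(90° - 37°) = cos(53°)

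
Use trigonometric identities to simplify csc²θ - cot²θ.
csc²θ - cot²θ = 1 (using Pythagorean identity)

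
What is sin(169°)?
sin(169°) = 0.1908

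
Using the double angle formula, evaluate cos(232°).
cos(232°) = cos²116° - sin²116° = -0.6157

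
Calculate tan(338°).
tan(338°) = -0.404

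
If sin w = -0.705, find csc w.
csc w = 1/sin w = -1.418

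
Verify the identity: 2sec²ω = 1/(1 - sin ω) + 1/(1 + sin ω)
RHS = [(1 + sin ω) + (1 - sin ω)] / [(1 - sin ω)(1 + sin ω)] = 2/(1 - sin²ω) = 2/cos²ω = 2sec²ω = LHS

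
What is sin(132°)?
sin(132°) = 0.7431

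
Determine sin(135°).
sin(135°) = √2/2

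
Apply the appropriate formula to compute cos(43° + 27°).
cos(43° + 27°) = cos 43° cos 27° - sin 43° sin 27° = 0.342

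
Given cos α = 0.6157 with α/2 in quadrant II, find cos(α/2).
cos(α/2) = ±√((1 + cos α)/2); negative since α/2 ∈ QII, so cos(α/2) = -0.8988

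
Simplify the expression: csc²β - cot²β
csc²β - cot²β = 1 (using Pythagorean identity)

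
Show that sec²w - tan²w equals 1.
LHS = 1/cos²w - sin²w/cos²w = (1 - sin²w)/cos²w = cos²w/cos²w = 1 = RHS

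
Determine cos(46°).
cos(46°) = 0.6947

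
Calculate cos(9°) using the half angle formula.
cos(9°) = √((1 + cos 18°)/2) = 0.9877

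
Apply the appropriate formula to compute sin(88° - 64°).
sin(88° - 64°) = sin 88° cos 64° - cos 88° sin 64° = 0.4067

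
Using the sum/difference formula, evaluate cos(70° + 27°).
cos(70° + 27°) = cos 70° cos 27° - sin 70° sin 27° = -0.1219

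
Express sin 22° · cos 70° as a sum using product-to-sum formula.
sin 22° cos 70° = (1/2)[sin(22°+70°) + sin(22°-70°)]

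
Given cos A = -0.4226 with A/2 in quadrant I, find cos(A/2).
cos(A/2) = ±√((1 + cos A)/2); positive since A/2 ∈ QI, so cos(A/2) = 0.5373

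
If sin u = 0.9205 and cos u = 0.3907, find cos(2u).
cos(2u) = cos²u - sin²u = -0.6947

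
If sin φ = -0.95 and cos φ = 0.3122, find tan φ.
tan φ = sin φ / cos φ = -3.043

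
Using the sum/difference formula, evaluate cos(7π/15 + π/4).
cos(7π/15 + π/4) = cos 7π/15 cos π/4 - sin 7π/15 sin π/4 = -0.6293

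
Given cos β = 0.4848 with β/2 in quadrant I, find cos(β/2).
cos(β/2) = ±√((1 + cos β)/2); positive since β/2 ∈ QI, so cos(β/2) = 0.8616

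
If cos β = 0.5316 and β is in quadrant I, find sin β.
sin β = 0.847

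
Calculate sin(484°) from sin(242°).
sin(484°) = 2 sin 242° cos 242° = 0.829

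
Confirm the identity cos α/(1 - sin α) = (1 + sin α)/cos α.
RHS = (1 + sin α)(1 - sin α) / (cos α(1 - sin α)) = (1 - sin²α) / (cos α(1 - sin α)) = cos²α / (cos α(1 - sin α)) = cos α/(1 - sin α) = LHS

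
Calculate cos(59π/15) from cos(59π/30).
cos(59π/15) = cos²59π/30 - sin²59π/30 = 0.9781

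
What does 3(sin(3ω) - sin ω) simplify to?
3(sin(3ω) - sin ω) = 3(2 cos(2ω) sin ω) (using Sum-to-product)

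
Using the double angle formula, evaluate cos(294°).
cos(294°) = cos²147° - sin²147° = 0.4067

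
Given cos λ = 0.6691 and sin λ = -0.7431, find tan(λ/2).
tan(λ/2) = sin λ / (1 + cos λ) = -0.4452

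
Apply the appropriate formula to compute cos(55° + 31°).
cos(55° + 31°) = cos 55° cos 31° - sin 55° sin 31° = 0.06976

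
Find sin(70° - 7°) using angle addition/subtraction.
sin(70° - 7°) = sin 70° cos 7° - cos 70° sin 7° = 0.891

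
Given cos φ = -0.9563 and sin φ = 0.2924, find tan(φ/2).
tan(φ/2) = sin φ / (1 + cos φ) = 6.691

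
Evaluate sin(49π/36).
sin(49π/36) = -0.9063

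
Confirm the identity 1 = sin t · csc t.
RHS = sin t · (1/sin t) = 1 = LHS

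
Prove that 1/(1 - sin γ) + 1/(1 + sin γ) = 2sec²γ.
LHS = [(1 + sin γ) + (1 - sin γ)] / [(1 - sin γ)(1 + sin γ)] = 2/(1 - sin²γ) = 2/cos²γ = 2sec²γ = RHS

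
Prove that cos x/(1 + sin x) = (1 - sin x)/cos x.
RHS = (1 - sin x)(1 + sin x) / (cos x(1 + sin x)) = (1 - sin²x) / (cos x(1 + sin x)) = cos²x / (cos x(1 + sin x)) = cos x/(1 + sin x) = LHS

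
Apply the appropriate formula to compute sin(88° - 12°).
sin(88° - 12°) = sin 88° cos 12° - cos 88° sin 12° = 0.9703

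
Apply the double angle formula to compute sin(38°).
sin(38°) = 2 sin 19° cos 19° = 0.6157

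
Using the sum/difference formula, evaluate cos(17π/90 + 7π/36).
cos(17π/90 + 7π/36) = cos 17π/90 cos 7π/36 - sin 17π/90 sin 7π/36 = 0.3584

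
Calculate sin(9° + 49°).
sin(9° + 49°) = sin 9° cos 49° + cos 9° sin 49° = 0.848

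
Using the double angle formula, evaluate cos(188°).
cos(188°) = cos²94° - sin²94° = -0.9903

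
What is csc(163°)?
csc(163°) = 3.42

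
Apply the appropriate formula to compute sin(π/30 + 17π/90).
sin(π/30 + 17π/90) = sin π/30 cos 17π/90 + cos π/30 sin 17π/90 = 0.6428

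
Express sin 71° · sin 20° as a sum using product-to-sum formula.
sin 71° sin 20° = (1/2)[cos(71°-20°) - cos(71°+20°)]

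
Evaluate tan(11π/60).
tan(11π/60) = 0.6494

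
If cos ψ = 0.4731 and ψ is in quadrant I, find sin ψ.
sin ψ = 0.881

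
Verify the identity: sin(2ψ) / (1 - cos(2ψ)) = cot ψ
LHS = 2 sin ψ cos ψ / (2sin²ψ) = cos ψ/sin ψ = cot ψ = RHS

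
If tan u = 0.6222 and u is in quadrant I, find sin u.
sin u = 0.5283 (using tan²u + 1 = sec²u)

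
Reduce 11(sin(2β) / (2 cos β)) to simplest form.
11(sin(2β) / (2 cos β)) = 11(sin β) (using Double angle)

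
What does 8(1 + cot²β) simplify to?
8(1 + cot²β) = 8(csc²β) (using Pythagorean identity)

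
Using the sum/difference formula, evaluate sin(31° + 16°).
sin(31° + 16°) = sin 31° cos 16° + cos 31° sin 16° = 0.7314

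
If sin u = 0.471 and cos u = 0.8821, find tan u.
tan u = sin u / cos u = 0.534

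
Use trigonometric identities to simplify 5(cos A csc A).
5(cos A csc A) = 5(cot A) (using Reciprocal + quotient)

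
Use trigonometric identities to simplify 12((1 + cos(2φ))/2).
12((1 + cos(2φ))/2) = 12(cos²φ) (using Power reduction)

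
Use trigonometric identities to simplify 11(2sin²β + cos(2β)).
11(2sin²β + cos(2β)) = 11 (using Double angle)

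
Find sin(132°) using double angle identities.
sin(132°) = 2 sin 66° cos 66° = 0.7431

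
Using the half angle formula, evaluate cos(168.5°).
cos(168.5°) = -√((1 + cos 337°)/2) = -0.9799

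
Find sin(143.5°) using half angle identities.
sin(143.5°) = √((1 - cos 287°)/2) = 0.5948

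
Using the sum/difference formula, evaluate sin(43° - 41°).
sin(43° - 41°) = sin 43° cos 41° - cos 43° sin 41° = 0.0349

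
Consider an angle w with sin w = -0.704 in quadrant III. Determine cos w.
cos w = ±√(1 - sin²w) = -0.7102 (negative in QIII)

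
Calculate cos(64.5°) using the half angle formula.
cos(64.5°) = √((1 + cos 129°)/2) = 0.4305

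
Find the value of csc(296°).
csc(296°) = -1.113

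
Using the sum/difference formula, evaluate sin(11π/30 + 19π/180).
sin(11π/30 + 19π/180) = sin 11π/30 cos 19π/180 + cos 11π/30 sin 19π/180 = 0.9962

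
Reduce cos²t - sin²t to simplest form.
cos²t - sin²t = cos(2t) (using Double angle)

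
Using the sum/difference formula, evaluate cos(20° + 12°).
cos(20° + 12°) = cos 20° cos 12° - sin 20° sin 12° = 0.848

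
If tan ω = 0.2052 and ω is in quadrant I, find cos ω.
cos ω = 0.9796 (using tan²ω + 1 = sec²ω)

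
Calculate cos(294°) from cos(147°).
cos(294°) = cos²147° - sin²147° = 0.4067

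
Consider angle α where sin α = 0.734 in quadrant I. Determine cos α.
cos α = √(1 - sin²α) = 0.6791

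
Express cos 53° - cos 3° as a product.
cos 53° - cos 3° = -2 sin(28°) sin(25°)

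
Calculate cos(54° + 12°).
cos(54° + 12°) = cos 54° cos 12° - sin 54° sin 12° = 0.4067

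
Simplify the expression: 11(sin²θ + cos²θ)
11(sin²θ + cos²θ) = 11 (using Pythagorean identity)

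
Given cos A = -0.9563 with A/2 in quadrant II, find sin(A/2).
sin(A/2) = ±√((1 - cos A)/2); positive since A/2 ∈ QII, so sin(A/2) = 0.989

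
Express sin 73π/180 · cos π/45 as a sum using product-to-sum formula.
sin 73π/180 cos π/45 = (1/2)[sin(73π/180+π/45) + sin(73π/180-π/45)]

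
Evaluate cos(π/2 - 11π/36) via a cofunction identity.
cos(π/2 - 11π/36) = sin(11π/36) = 0.8192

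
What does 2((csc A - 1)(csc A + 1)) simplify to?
2((csc A - 1)(csc A + 1)) = 2(cot²A) (using Diff. of squares)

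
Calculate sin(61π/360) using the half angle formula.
sin(61π/360) = √((1 - cos 61π/180)/2) = 0.5075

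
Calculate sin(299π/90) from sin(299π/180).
sin(299π/90) = 2 sin 299π/180 cos 299π/180 = -0.848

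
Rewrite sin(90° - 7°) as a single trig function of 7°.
sin(90° - 7°) = cos(7°)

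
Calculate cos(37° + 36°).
cos(37° + 36°) = cos 37° cos 36° - sin 37° sin 36° = 0.2924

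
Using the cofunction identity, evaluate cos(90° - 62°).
cos(90° - 62°) = sin(62°) = 0.8829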